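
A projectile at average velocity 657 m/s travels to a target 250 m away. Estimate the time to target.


t = d/v = 250/657 = 0.3805 s

0.3805 s


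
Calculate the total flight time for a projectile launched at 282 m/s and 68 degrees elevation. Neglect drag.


T = 2*v0*sin(theta)/g = 2*282*sin(68°)/9.81 = 53.31 s

53.31 s


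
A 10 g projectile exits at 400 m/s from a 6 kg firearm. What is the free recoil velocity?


v_recoil = m_p * v_p / m_gun = 0.01 * 400 / 6 = 0.6667 m/s

0.6667 m/s


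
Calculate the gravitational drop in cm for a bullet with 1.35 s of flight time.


drop = 0.5*g*t^2 = 0.5*9.81*1.35^2 = 8.93936 m ≈ 893.9 cm

893.9 cm


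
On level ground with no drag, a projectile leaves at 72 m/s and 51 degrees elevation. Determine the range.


R = v0^2 * sin(2*theta) / g = 72^2 * sin(2*51°) / 9.81 = 516.9 m

516.9 m


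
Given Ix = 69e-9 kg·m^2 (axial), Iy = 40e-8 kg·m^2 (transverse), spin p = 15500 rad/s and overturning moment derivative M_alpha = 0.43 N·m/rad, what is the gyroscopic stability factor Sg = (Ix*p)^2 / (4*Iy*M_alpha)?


Sg = Ix^2 * p^2 / (4 * Iy * M_alpha) = (69e-9)^2 * 15500^2 / (4 * 40e-8 * 0.43) = 1.663

1.663


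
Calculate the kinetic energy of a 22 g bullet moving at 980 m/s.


E = 0.5*m*v^2 = 0.5*0.022*980^2 = 10564 J

10564 J


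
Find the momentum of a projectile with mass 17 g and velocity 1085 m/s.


p = m*v = 0.017*1085 = 18.45 kg·m/s

18.45 kg·m/s


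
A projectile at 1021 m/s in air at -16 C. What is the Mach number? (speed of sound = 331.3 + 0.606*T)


a = 331.3 + 0.606*(-16) = 321.604 m/s
M = v/a = 1021/321.604 = 3.175

3.175


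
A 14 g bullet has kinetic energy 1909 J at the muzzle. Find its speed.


v = sqrt(2*E/m) = sqrt(2*1909/0.014) = 522.2 m/s

522.2 m/s


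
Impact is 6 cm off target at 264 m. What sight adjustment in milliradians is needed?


1 mrad subtends 1 cm per 10 m of range, so adj = error_cm / (dist_m / 10) = 6 / (264/10) = 0.2273 mrad

0.2273 mrad


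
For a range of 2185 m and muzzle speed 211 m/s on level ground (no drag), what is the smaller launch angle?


sin(2*theta) = R*g/v0^2 = 2185*9.81/211^2 = 0.481455, theta = arcsin(0.481455)/2 = 14.39°

14.39 degrees


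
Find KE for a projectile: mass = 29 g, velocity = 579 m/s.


E = 0.5*m*v^2 = 0.5*0.029*579^2 = 4861 J

4861 J


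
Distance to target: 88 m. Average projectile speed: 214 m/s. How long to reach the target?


t = d/v = 88/214 = 0.4112 s

0.4112 s


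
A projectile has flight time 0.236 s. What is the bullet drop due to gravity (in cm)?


drop = 0.5*g*t^2 = 0.5*9.81*0.236^2 = 0.273189 m ≈ 27.32 cm

27.32 cm


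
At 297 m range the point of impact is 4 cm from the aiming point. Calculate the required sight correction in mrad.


1 mrad subtends 1 cm per 10 m of range, so adj = error_cm / (dist_m / 10) = 4 / (297/10) = 0.1347 mrad

0.1347 mrad


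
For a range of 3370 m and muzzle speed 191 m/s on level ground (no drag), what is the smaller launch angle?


sin(2*theta) = R*g/v0^2 = 3370*9.81/191^2 = 0.906217, theta = arcsin(0.906217)/2 = 32.49°

32.49 degrees


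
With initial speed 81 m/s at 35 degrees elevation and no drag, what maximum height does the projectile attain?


H = (v0*sin(theta))^2 / (2g) = (81*sin(35°))^2 / (2*9.81) = 110 m

110 m


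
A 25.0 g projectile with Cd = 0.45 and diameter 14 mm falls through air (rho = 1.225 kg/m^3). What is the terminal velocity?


A = pi*(d/2)^2 = pi*(14/2000)^2 = 1.53938e-04 m^2
vt = sqrt(2mg/(Cd*rho*A)) = sqrt(2*0.025*9.81/(0.45 * 1.225 * 1.53938e-04)) = 76.03 m/s

76.03 m/s


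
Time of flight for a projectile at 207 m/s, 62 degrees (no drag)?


T = 2*v0*sin(theta)/g = 2*207*sin(62°)/9.81 = 37.26 s

37.26 s


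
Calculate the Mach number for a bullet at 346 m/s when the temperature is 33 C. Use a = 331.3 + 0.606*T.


a = 331.3 + 0.606*(33) = 351.298 m/s
M = v/a = 346/351.298 = 0.9849

0.9849


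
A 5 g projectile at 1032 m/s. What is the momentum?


p = m*v = 0.005*1032 = 5.16 kg·m/s

5.16 kg·m/s


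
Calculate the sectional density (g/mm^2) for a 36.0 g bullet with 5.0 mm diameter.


SD = m/d^2 = 36.0/5.0^2 = 1.44 g/mm^2

1.44 g/mm^2


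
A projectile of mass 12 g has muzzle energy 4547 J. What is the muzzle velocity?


v = sqrt(2*E/m) = sqrt(2*4547/0.012) = 870.5 m/s

870.5 m/s


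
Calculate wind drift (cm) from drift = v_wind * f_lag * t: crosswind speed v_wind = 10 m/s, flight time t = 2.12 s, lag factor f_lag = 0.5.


drift = v_wind * lag * t = 10 * 0.5 * 2.12 = 10.6 m ≈ 1060 cm

1060 cm


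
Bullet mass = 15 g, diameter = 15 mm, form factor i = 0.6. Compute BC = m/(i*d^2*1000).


BC = m/(i*d^2*1000) = 15/(0.6 * 15^2 * 1000) = 0.0001111

0.0001111


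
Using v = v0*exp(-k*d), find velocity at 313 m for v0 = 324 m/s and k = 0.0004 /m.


v = v0*exp(-k*d) = 324*exp(-0.0004*313) = 285.9 m/s

285.9 m/s


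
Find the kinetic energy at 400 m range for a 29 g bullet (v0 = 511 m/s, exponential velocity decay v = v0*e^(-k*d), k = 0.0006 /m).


v = v0*exp(-k*d) = 511*exp(-0.0006*400) = 401.967 m/s
E = 0.5*m*v^2 = 0.5*0.029*401.967^2 = 2343 J

2343 J


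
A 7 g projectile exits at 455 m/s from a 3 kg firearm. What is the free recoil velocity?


v_recoil = m_p * v_p / m_gun = 0.007 * 455 / 3 = 1.062 m/s

1.062 m/s


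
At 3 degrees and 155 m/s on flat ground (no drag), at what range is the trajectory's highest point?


R = v0^2*sin(2*theta)/g = 155^2*sin(2*3°)/9.81 = 255.994 m
apex_dist = R/2 = 255.994/2 = 128 m

128 m


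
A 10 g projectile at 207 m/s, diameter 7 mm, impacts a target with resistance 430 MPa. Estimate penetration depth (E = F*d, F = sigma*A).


A = pi*(d/2)^2 = pi*(7/2)^2 = 38.4845 mm^2
E = 0.5*m*v^2 = 0.5*0.01*207^2 = 214.245 J
depth = E/(sigma*A) = 214.245 J / (430 MPa * 38.4845 mm^2) = 214.245/(430 * 38.4845) m = 0.0129466 m ≈ 12.95 mm

12.95 mm


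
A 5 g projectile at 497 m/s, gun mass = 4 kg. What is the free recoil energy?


v_r = m_p*v_p/m_gun = 0.005*497/4 = 0.62125 m/s, E_r = 0.5*m_gun*v_r^2 = 0.5*4*0.62125^2 = 0.7719 J

0.7719 J


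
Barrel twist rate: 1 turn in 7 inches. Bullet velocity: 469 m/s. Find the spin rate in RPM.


twist_m = 7*0.0254 = 0.1778 m
spin = v/twist = 469/0.1778 = 2637.795 rev/s
RPM = spin*60 = 2637.795*60 ≈ 158268 RPM

158268 RPM


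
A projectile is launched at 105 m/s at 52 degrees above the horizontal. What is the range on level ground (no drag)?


R = v0^2 * sin(2*theta) / g = 105^2 * sin(2*52°) / 9.81 = 1090 m

1090 m


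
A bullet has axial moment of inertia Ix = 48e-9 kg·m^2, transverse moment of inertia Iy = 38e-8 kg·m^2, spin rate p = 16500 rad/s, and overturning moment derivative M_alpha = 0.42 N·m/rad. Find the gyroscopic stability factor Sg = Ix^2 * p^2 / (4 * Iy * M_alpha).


Sg = Ix^2 * p^2 / (4 * Iy * M_alpha) = (48e-9)^2 * 16500^2 / (4 * 38e-8 * 0.42) = 0.9826

0.9826


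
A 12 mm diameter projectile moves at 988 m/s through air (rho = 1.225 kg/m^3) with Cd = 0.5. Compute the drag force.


A = pi*(d/2)^2 = pi*(12/2000)^2 = 1.13097e-04 m^2
Fd = 0.5*Cd*rho*A*v^2 = 0.5*0.5*1.225*1.13097e-04*988^2 = 33.81 N

33.81 N


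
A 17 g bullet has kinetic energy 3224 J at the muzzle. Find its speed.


v = sqrt(2*E/m) = sqrt(2*3224/0.017) = 615.9 m/s

615.9 m/s


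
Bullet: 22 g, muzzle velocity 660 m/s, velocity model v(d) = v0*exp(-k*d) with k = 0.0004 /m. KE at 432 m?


v = v0*exp(-k*d) = 660*exp(-0.0004*432) = 555.262 m/s
E = 0.5*m*v^2 = 0.5*0.022*555.262^2 = 3391 J

3391 J


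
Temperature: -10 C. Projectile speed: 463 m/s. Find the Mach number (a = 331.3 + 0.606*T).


a = 331.3 + 0.606*(-10) = 325.24 m/s
M = v/a = 463/325.24 = 1.424

1.424


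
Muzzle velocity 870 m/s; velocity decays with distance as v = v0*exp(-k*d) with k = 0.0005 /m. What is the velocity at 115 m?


v = v0*exp(-k*d) = 870*exp(-0.0005*115) = 821.4 m/s

821.4 m/s


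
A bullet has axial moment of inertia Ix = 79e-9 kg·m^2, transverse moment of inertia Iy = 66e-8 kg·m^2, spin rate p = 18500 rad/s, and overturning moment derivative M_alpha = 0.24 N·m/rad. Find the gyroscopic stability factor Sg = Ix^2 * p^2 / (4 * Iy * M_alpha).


Sg = Ix^2 * p^2 / (4 * Iy * M_alpha) = (79e-9)^2 * 18500^2 / (4 * 66e-8 * 0.24) = 3.371

3.371


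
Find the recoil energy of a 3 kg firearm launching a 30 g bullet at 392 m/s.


v_r = m_p*v_p/m_gun = 0.03*392/3 = 3.92 m/s, E_r = 0.5*m_gun*v_r^2 = 0.5*3*3.92^2 = 23.05 J

23.05 J


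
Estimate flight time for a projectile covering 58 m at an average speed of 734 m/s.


t = d/v = 58/734 = 0.07902 s

0.07902 s


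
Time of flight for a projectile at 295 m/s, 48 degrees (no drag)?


T = 2*v0*sin(theta)/g = 2*295*sin(48°)/9.81 = 44.69 s

44.69 s


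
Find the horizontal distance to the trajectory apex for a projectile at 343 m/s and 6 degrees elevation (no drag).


R = v0^2*sin(2*theta)/g = 343^2*sin(2*6°)/9.81 = 2493.44 m
apex_dist = R/2 = 2493.44/2 = 1247 m

1247 m


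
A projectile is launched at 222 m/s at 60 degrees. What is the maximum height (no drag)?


H = (v0*sin(theta))^2 / (2g) = (222*sin(60°))^2 / (2*9.81) = 1884 m

1884 m


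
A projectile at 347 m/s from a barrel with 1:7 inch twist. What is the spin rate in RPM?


twist_m = 7*0.0254 = 0.1778 m
spin = v/twist = 347/0.1778 = 1951.631 rev/s
RPM = spin*60 = 1951.631*60 ≈ 117098 RPM

117098 RPM


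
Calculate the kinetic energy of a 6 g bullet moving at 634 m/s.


E = 0.5*m*v^2 = 0.5*0.006*634^2 = 1206 J

1206 J


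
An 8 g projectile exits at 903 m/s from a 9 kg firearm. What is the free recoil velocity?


v_recoil = m_p * v_p / m_gun = 0.008 * 903 / 9 = 0.8027 m/s

0.8027 m/s


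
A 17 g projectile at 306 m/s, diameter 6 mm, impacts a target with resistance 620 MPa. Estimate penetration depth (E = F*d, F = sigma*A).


A = pi*(d/2)^2 = pi*(6/2)^2 = 28.2743 mm^2
E = 0.5*m*v^2 = 0.5*0.017*306^2 = 795.906 J
depth = E/(sigma*A) = 795.906 J / (620 MPa * 28.2743 mm^2) = 795.906/(620 * 28.2743) m = 0.0454023 m ≈ 45.4 mm

45.4 mm


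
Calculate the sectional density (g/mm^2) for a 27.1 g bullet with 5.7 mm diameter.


SD = m/d^2 = 27.1/5.7^2 = 0.8341 g/mm^2

0.8341 g/mm^2


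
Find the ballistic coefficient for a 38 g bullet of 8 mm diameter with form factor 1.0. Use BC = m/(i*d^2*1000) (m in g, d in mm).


BC = m/(i*d^2*1000) = 38/(1.0 * 8^2 * 1000) = 0.0005937

0.0005937


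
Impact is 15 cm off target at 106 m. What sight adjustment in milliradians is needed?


1 mrad subtends 1 cm per 10 m of range, so adj = error_cm / (dist_m / 10) = 15 / (106/10) = 1.415 mrad

1.415 mrad


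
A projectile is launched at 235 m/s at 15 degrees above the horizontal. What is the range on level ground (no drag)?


R = v0^2 * sin(2*theta) / g = 235^2 * sin(2*15°) / 9.81 = 2815 m

2815 m


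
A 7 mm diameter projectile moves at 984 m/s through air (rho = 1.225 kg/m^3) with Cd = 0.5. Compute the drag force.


A = pi*(d/2)^2 = pi*(7/2000)^2 = 3.84845e-05 m^2
Fd = 0.5*Cd*rho*A*v^2 = 0.5*0.5*1.225*3.84845e-05*984^2 = 11.41 N

11.41 N


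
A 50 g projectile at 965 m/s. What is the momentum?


p = m*v = 0.05*965 = 48.25 kg·m/s

48.25 kg·m/s


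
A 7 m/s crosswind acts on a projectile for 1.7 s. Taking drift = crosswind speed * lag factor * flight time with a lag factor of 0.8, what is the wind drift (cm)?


drift = v_wind * lag * t = 7 * 0.8 * 1.7 = 9.52 m ≈ 952 cm

952 cm


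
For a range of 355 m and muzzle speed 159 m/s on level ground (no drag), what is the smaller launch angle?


sin(2*theta) = R*g/v0^2 = 355*9.81/159^2 = 0.137754, theta = arcsin(0.137754)/2 = 3.959°

3.959 degrees


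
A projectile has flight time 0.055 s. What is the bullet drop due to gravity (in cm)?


drop = 0.5*g*t^2 = 0.5*9.81*0.055^2 = 0.0148376 m ≈ 1.484 cm

1.484 cm


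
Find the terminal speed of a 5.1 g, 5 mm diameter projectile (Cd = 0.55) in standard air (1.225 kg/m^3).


A = pi*(d/2)^2 = pi*(5/2000)^2 = 1.96350e-05 m^2
vt = sqrt(2mg/(Cd*rho*A)) = sqrt(2*0.0051*9.81/(0.55 * 1.225 * 1.96350e-05)) = 86.97 m/s

86.97 m/s


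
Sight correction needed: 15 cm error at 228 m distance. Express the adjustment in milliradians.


1 mrad subtends 1 cm per 10 m of range, so adj = error_cm / (dist_m / 10) = 15 / (228/10) = 0.6579 mrad

0.6579 mrad


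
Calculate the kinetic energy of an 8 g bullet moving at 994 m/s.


E = 0.5*m*v^2 = 0.5*0.008*994^2 = 3952 J

3952 J


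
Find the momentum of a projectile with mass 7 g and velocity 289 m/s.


p = m*v = 0.007*289 = 2.023 kg·m/s

2.023 kg·m/s


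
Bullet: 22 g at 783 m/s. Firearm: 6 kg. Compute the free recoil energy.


v_r = m_p*v_p/m_gun = 0.022*783/6 = 2.871 m/s, E_r = 0.5*m_gun*v_r^2 = 0.5*6*2.871^2 = 24.73 J

24.73 J


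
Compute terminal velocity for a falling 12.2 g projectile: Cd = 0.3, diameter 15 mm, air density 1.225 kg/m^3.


A = pi*(d/2)^2 = pi*(15/2000)^2 = 1.76715e-04 m^2
vt = sqrt(2mg/(Cd*rho*A)) = sqrt(2*0.0122*9.81/(0.3 * 1.225 * 1.76715e-04)) = 60.71 m/s

60.71 m/s


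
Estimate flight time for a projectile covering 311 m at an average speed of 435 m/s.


t = d/v = 311/435 = 0.7149 s

0.7149 s


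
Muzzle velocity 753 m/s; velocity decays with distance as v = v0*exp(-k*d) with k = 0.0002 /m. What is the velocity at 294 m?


v = v0*exp(-k*d) = 753*exp(-0.0002*294) = 710 m/s

710 m/s


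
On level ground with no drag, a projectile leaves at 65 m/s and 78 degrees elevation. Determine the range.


R = v0^2 * sin(2*theta) / g = 65^2 * sin(2*78°) / 9.81 = 175.2 m

175.2 m


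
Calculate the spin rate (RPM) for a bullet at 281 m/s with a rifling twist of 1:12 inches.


twist_m = 12*0.0254 = 0.3048 m
spin = v/twist = 281/0.3048 = 921.916 rev/s
RPM = spin*60 = 921.916*60 ≈ 55315 RPM

55315 RPM


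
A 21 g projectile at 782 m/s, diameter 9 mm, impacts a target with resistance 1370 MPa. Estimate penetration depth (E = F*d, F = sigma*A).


A = pi*(d/2)^2 = pi*(9/2)^2 = 63.6173 mm^2
E = 0.5*m*v^2 = 0.5*0.021*782^2 = 6421 J
depth = E/(sigma*A) = 6421 J / (1370 MPa * 63.6173 mm^2) = 6421/(1370 * 63.6173) m = 0.0736728 m ≈ 73.67 mm

73.67 mm


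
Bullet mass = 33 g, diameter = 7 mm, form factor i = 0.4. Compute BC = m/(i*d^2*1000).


BC = m/(i*d^2*1000) = 33/(0.4 * 7^2 * 1000) = 0.001684

0.001684


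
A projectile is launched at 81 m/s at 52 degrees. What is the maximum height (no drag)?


H = (v0*sin(theta))^2 / (2g) = (81*sin(52°))^2 / (2*9.81) = 207.7 m

207.7 m


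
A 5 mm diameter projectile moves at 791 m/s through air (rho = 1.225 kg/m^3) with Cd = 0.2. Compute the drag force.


A = pi*(d/2)^2 = pi*(5/2000)^2 = 1.96350e-05 m^2
Fd = 0.5*Cd*rho*A*v^2 = 0.5*0.2*1.225*1.96350e-05*791^2 = 1.505 N

1.505 N


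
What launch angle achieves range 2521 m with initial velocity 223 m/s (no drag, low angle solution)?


sin(2*theta) = R*g/v0^2 = 2521*9.81/223^2 = 0.497316, theta = arcsin(0.497316)/2 = 14.91°

14.91 degrees


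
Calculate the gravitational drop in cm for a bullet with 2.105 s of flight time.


drop = 0.5*g*t^2 = 0.5*9.81*2.105^2 = 21.7342 m ≈ 2173 cm

2173 cm


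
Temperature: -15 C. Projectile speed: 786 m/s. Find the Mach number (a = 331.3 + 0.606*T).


a = 331.3 + 0.606*(-15) = 322.21 m/s
M = v/a = 786/322.21 = 2.439

2.439


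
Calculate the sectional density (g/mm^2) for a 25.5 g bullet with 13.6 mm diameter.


SD = m/d^2 = 25.5/13.6^2 = 0.1379 g/mm^2

0.1379 g/mm^2


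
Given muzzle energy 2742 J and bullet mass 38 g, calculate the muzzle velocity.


v = sqrt(2*E/m) = sqrt(2*2742/0.038) = 379.9 m/s

379.9 m/s


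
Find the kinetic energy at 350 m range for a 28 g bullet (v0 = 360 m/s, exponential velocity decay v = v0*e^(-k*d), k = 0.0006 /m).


v = v0*exp(-k*d) = 360*exp(-0.0006*350) = 291.81 m/s
E = 0.5*m*v^2 = 0.5*0.028*291.81^2 = 1192 J

1192 J


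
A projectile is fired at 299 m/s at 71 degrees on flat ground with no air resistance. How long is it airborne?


T = 2*v0*sin(theta)/g = 2*299*sin(71°)/9.81 = 57.64 s

57.64 s


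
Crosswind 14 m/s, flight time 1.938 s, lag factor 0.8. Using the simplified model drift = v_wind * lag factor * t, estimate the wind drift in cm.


drift = v_wind * lag * t = 14 * 0.8 * 1.938 = 21.7056 m ≈ 2171 cm

2171 cm


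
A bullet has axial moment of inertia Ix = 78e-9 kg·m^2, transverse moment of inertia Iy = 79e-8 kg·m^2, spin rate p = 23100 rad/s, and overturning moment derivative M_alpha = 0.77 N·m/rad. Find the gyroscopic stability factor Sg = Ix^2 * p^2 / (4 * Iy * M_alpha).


Sg = Ix^2 * p^2 / (4 * Iy * M_alpha) = (78e-9)^2 * 23100^2 / (4 * 79e-8 * 0.77) = 1.334

1.334


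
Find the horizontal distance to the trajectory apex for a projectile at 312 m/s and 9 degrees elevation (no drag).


R = v0^2*sin(2*theta)/g = 312^2*sin(2*9°)/9.81 = 3066.36 m
apex_dist = R/2 = 3066.36/2 = 1533 m

1533 m


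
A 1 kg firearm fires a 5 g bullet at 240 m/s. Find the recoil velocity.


v_recoil = m_p * v_p / m_gun = 0.005 * 240 / 1 = 1.2 m/s

1.2 m/s


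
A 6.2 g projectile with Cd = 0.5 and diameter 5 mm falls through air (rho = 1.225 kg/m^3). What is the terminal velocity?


A = pi*(d/2)^2 = pi*(5/2000)^2 = 1.96350e-05 m^2
vt = sqrt(2mg/(Cd*rho*A)) = sqrt(2*0.0062*9.81/(0.5 * 1.225 * 1.96350e-05)) = 100.6 m/s

100.6 m/s


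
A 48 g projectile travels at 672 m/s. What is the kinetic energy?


E = 0.5*m*v^2 = 0.5*0.048*672^2 = 10838 J

10838 J


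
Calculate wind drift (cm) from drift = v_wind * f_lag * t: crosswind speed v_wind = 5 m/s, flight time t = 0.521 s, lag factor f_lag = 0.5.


drift = v_wind * lag * t = 5 * 0.5 * 0.521 = 1.3025 m ≈ 130.2 cm

130.2 cm


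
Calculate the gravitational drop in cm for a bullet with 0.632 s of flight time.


drop = 0.5*g*t^2 = 0.5*9.81*0.632^2 = 1.95917 m ≈ 195.9 cm

195.9 cm


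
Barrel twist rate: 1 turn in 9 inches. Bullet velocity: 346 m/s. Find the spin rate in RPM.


twist_m = 9*0.0254 = 0.2286 m
spin = v/twist = 346/0.2286 = 1513.561 rev/s
RPM = spin*60 = 1513.561*60 ≈ 90814 RPM

90814 RPM


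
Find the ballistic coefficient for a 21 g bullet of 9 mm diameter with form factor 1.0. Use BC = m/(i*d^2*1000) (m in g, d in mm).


BC = m/(i*d^2*1000) = 21/(1.0 * 9^2 * 1000) = 0.0002593

0.0002593


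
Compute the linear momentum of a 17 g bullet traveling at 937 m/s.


p = m*v = 0.017*937 = 15.93 kg·m/s

15.93 kg·m/s


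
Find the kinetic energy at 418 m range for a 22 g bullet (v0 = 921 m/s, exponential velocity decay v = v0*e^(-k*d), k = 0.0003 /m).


v = v0*exp(-k*d) = 921*exp(-0.0003*418) = 812.455 m/s
E = 0.5*m*v^2 = 0.5*0.022*812.455^2 = 7261 J

7261 J


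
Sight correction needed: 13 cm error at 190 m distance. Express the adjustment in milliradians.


1 mrad subtends 1 cm per 10 m of range, so adj = error_cm / (dist_m / 10) = 13 / (190/10) = 0.6842 mrad

0.6842 mrad


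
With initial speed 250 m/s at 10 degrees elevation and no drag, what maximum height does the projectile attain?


H = (v0*sin(theta))^2 / (2g) = (250*sin(10°))^2 / (2*9.81) = 96.06 m

96.06 m


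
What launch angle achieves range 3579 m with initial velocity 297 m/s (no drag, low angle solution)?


sin(2*theta) = R*g/v0^2 = 3579*9.81/297^2 = 0.398032, theta = arcsin(0.398032)/2 = 11.73°

11.73 degrees


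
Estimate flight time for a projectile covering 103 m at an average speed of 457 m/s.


t = d/v = 103/457 = 0.2254 s

0.2254 s


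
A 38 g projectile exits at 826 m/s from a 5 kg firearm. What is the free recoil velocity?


v_recoil = m_p * v_p / m_gun = 0.038 * 826 / 5 = 6.278 m/s

6.278 m/s


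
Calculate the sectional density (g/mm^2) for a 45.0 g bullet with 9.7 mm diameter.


SD = m/d^2 = 45.0/9.7^2 = 0.4783 g/mm^2

0.4783 g/mm^2


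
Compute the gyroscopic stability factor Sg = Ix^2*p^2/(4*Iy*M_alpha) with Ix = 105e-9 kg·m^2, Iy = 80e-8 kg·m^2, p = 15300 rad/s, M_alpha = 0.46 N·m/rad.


Sg = Ix^2 * p^2 / (4 * Iy * M_alpha) = (105e-9)^2 * 15300^2 / (4 * 80e-8 * 0.46) = 1.753

1.753


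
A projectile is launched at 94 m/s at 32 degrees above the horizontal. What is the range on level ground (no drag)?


R = v0^2 * sin(2*theta) / g = 94^2 * sin(2*32°) / 9.81 = 809.6 m

809.6 m


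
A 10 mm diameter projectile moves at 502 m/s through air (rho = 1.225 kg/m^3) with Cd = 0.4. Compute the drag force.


A = pi*(d/2)^2 = pi*(10/2000)^2 = 7.85398e-05 m^2
Fd = 0.5*Cd*rho*A*v^2 = 0.5*0.4*1.225*7.85398e-05*502^2 = 4.849 N

4.849 N


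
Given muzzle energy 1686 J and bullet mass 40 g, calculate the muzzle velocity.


v = sqrt(2*E/m) = sqrt(2*1686/0.04) = 290.3 m/s

290.3 m/s


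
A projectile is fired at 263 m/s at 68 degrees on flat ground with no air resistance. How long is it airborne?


T = 2*v0*sin(theta)/g = 2*263*sin(68°)/9.81 = 49.71 s

49.71 s


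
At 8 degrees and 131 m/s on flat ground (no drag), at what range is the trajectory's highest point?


R = v0^2*sin(2*theta)/g = 131^2*sin(2*8°)/9.81 = 482.183 m
apex_dist = R/2 = 482.183/2 = 241.1 m

241.1 m


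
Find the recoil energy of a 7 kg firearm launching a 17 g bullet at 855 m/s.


v_r = m_p*v_p/m_gun = 0.017*855/7 = 2.07643 m/s, E_r = 0.5*m_gun*v_r^2 = 0.5*7*2.07643^2 = 15.09 J

15.09 J


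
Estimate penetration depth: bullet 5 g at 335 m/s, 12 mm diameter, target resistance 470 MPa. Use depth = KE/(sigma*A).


A = pi*(d/2)^2 = pi*(12/2)^2 = 113.097 mm^2
E = 0.5*m*v^2 = 0.5*0.005*335^2 = 280.562 J
depth = E/(sigma*A) = 280.562 J / (470 MPa * 113.097 mm^2) = 280.562/(470 * 113.097) m = 0.00527812 m ≈ 5.278 mm

5.278 mm


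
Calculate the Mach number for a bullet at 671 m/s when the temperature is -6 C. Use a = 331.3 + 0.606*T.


a = 331.3 + 0.606*(-6) = 327.664 m/s
M = v/a = 671/327.664 = 2.048

2.048


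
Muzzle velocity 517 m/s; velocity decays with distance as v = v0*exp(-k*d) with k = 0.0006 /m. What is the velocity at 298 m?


v = v0*exp(-k*d) = 517*exp(-0.0006*298) = 432.4 m/s

432.4 m/s


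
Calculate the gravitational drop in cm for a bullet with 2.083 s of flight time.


drop = 0.5*g*t^2 = 0.5*9.81*2.083^2 = 21.2823 m ≈ 2128 cm

2128 cm


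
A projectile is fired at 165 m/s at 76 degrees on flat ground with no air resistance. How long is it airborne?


T = 2*v0*sin(theta)/g = 2*165*sin(76°)/9.81 = 32.64 s

32.64 s


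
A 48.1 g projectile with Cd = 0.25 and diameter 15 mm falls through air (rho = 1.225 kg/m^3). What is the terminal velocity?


A = pi*(d/2)^2 = pi*(15/2000)^2 = 1.76715e-04 m^2
vt = sqrt(2mg/(Cd*rho*A)) = sqrt(2*0.0481*9.81/(0.25 * 1.225 * 1.76715e-04)) = 132.1 m/s

132.1 m/s


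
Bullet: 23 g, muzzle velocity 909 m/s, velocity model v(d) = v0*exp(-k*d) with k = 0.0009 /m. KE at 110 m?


v = v0*exp(-k*d) = 909*exp(-0.0009*110) = 823.32 m/s
E = 0.5*m*v^2 = 0.5*0.023*823.32^2 = 7795 J

7795 J


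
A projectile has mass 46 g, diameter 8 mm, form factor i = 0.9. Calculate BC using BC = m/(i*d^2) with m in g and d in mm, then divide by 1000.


BC = m/(i*d^2*1000) = 46/(0.9 * 8^2 * 1000) = 0.0007986

0.0007986


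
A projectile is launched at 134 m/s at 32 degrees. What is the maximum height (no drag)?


H = (v0*sin(theta))^2 / (2g) = (134*sin(32°))^2 / (2*9.81) = 257 m

257 m


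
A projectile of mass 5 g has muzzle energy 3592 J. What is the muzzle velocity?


v = sqrt(2*E/m) = sqrt(2*3592/0.005) = 1199 m/s

1199 m/s


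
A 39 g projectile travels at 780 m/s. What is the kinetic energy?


E = 0.5*m*v^2 = 0.5*0.039*780^2 = 11864 J

11864 J


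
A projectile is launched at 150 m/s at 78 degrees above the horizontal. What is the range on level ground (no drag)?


R = v0^2 * sin(2*theta) / g = 150^2 * sin(2*78°) / 9.81 = 932.9 m

932.9 m


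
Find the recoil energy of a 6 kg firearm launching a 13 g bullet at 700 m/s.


v_r = m_p*v_p/m_gun = 0.013*700/6 = 1.51667 m/s, E_r = 0.5*m_gun*v_r^2 = 0.5*6*1.51667^2 = 6.901 J

6.901 J


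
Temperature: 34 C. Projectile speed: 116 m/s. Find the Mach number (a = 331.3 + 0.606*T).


a = 331.3 + 0.606*(34) = 351.904 m/s
M = v/a = 116/351.904 = 0.3296

0.3296


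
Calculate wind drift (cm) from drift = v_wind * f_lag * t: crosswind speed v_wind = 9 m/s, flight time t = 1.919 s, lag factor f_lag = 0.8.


drift = v_wind * lag * t = 9 * 0.8 * 1.919 = 13.8168 m ≈ 1382 cm

1382 cm


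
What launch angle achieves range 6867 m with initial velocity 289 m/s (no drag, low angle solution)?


sin(2*theta) = R*g/v0^2 = 6867*9.81/289^2 = 0.806567, theta = arcsin(0.806567)/2 = 26.88°

26.88 degrees


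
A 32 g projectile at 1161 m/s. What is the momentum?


p = m*v = 0.032*1161 = 37.15 kg·m/s

37.15 kg·m/s


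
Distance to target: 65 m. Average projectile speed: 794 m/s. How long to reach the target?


t = d/v = 65/794 = 0.08186 s

0.08186 s


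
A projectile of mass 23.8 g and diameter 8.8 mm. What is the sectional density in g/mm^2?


SD = m/d^2 = 23.8/8.8^2 = 0.3073 g/mm^2

0.3073 g/mm^2


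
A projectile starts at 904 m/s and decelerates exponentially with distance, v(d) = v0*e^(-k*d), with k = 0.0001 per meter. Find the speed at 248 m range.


v = v0*exp(-k*d) = 904*exp(-0.0001*248) = 881.9 m/s

881.9 m/s


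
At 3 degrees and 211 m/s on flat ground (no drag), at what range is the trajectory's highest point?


R = v0^2*sin(2*theta)/g = 211^2*sin(2*3°)/9.81 = 474.384 m
apex_dist = R/2 = 474.384/2 = 237.2 m

237.2 m


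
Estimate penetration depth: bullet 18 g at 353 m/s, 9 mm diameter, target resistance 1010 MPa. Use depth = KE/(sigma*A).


A = pi*(d/2)^2 = pi*(9/2)^2 = 63.6173 mm^2
E = 0.5*m*v^2 = 0.5*0.018*353^2 = 1121.48 J
depth = E/(sigma*A) = 1121.48 J / (1010 MPa * 63.6173 mm^2) = 1121.48/(1010 * 63.6173) m = 0.017454 m ≈ 17.45 mm

17.45 mm


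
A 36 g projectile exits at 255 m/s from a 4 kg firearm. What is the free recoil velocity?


v_recoil = m_p * v_p / m_gun = 0.036 * 255 / 4 = 2.295 m/s

2.295 m/s


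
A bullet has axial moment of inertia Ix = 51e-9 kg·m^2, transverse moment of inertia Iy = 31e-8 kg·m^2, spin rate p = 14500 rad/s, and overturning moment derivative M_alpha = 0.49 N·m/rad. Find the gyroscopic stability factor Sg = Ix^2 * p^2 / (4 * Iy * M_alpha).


Sg = Ix^2 * p^2 / (4 * Iy * M_alpha) = (51e-9)^2 * 14500^2 / (4 * 31e-8 * 0.49) = 0.9

0.9


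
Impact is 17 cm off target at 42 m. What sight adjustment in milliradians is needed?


1 mrad subtends 1 cm per 10 m of range, so adj = error_cm / (dist_m / 10) = 17 / (42/10) = 4.048 mrad

4.048 mrad


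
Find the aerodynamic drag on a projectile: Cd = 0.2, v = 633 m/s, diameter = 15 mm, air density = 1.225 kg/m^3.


A = pi*(d/2)^2 = pi*(15/2000)^2 = 1.76715e-04 m^2
Fd = 0.5*Cd*rho*A*v^2 = 0.5*0.2*1.225*1.76715e-04*633^2 = 8.674 N

8.674 N


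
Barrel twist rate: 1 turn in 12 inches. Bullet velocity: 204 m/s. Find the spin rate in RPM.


twist_m = 12*0.0254 = 0.3048 m
spin = v/twist = 204/0.3048 = 669.2913 rev/s
RPM = spin*60 = 669.2913*60 ≈ 40157 RPM

40157 RPM


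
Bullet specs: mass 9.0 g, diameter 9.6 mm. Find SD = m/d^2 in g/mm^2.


SD = m/d^2 = 9.0/9.6^2 = 0.09766 g/mm^2

0.09766 g/mm^2


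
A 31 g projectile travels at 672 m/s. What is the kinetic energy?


E = 0.5*m*v^2 = 0.5*0.031*672^2 = 7000 J

7000 J


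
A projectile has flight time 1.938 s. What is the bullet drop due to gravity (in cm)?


drop = 0.5*g*t^2 = 0.5*9.81*1.938^2 = 18.4224 m ≈ 1842 cm

1842 cm


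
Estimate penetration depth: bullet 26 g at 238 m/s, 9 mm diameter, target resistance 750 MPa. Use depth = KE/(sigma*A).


A = pi*(d/2)^2 = pi*(9/2)^2 = 63.6173 mm^2
E = 0.5*m*v^2 = 0.5*0.026*238^2 = 736.372 J
depth = E/(sigma*A) = 736.372 J / (750 MPa * 63.6173 mm^2) = 736.372/(750 * 63.6173) m = 0.0154334 m ≈ 15.43 mm

15.43 mm


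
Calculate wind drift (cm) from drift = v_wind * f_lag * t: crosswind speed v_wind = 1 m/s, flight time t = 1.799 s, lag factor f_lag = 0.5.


drift = v_wind * lag * t = 1 * 0.5 * 1.799 = 0.8995 m ≈ 89.95 cm

89.95 cm


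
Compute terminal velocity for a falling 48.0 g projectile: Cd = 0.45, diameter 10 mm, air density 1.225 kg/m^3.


A = pi*(d/2)^2 = pi*(10/2000)^2 = 7.85398e-05 m^2
vt = sqrt(2mg/(Cd*rho*A)) = sqrt(2*0.048*9.81/(0.45 * 1.225 * 7.85398e-05)) = 147.5 m/s

147.5 m/s


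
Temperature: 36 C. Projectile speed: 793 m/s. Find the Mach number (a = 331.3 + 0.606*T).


a = 331.3 + 0.606*(36) = 353.116 m/s
M = v/a = 793/353.116 = 2.246

2.246


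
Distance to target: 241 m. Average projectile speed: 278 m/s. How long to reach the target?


t = d/v = 241/278 = 0.8669 s

0.8669 s


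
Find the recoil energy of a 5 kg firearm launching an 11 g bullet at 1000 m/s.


v_r = m_p*v_p/m_gun = 0.011*1000/5 = 2.2 m/s, E_r = 0.5*m_gun*v_r^2 = 0.5*5*2.2^2 = 12.1 J

12.1 J


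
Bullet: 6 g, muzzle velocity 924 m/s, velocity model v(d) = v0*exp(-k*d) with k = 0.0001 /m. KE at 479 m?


v = v0*exp(-k*d) = 924*exp(-0.0001*479) = 880.784 m/s
E = 0.5*m*v^2 = 0.5*0.006*880.784^2 = 2327 J

2327 J


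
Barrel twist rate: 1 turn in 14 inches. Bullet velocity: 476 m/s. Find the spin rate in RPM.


twist_m = 14*0.0254 = 0.3556 m
spin = v/twist = 476/0.3556 = 1338.583 rev/s
RPM = spin*60 = 1338.583*60 ≈ 80315 RPM

80315 RPM


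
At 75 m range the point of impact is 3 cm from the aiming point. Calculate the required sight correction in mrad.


1 mrad subtends 1 cm per 10 m of range, so adj = error_cm / (dist_m / 10) = 3 / (75/10) = 0.4 mrad

0.4 mrad


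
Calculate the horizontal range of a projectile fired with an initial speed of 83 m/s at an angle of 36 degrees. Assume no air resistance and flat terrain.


R = v0^2 * sin(2*theta) / g = 83^2 * sin(2*36°) / 9.81 = 667.9 m

667.9 m


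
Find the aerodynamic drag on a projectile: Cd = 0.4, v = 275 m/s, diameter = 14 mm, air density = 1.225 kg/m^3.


A = pi*(d/2)^2 = pi*(14/2000)^2 = 1.53938e-04 m^2
Fd = 0.5*Cd*rho*A*v^2 = 0.5*0.4*1.225*1.53938e-04*275^2 = 2.852 N

2.852 N


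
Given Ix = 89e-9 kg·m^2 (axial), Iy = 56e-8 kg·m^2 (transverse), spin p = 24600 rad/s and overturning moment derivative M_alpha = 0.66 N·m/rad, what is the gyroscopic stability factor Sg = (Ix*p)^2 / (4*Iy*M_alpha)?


Sg = Ix^2 * p^2 / (4 * Iy * M_alpha) = (89e-9)^2 * 24600^2 / (4 * 56e-8 * 0.66) = 3.242

3.242


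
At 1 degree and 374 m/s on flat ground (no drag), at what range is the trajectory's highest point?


R = v0^2*sin(2*theta)/g = 374^2*sin(2*1°)/9.81 = 497.615 m
apex_dist = R/2 = 497.615/2 = 248.8 m

248.8 m


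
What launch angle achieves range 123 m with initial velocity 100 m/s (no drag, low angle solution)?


sin(2*theta) = R*g/v0^2 = 123*9.81/100^2 = 0.120663, theta = arcsin(0.120663)/2 = 3.465°

3.465 degrees


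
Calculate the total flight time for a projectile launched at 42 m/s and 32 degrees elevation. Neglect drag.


T = 2*v0*sin(theta)/g = 2*42*sin(32°)/9.81 = 4.538 s

4.538 s


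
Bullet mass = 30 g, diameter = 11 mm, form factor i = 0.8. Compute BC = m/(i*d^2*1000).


BC = m/(i*d^2*1000) = 30/(0.8 * 11^2 * 1000) = 0.0003099

0.0003099


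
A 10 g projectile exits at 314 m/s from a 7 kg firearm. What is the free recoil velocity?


v_recoil = m_p * v_p / m_gun = 0.01 * 314 / 7 = 0.4486 m/s

0.4486 m/s


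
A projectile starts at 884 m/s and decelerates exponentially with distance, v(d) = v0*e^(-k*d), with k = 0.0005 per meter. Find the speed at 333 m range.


v = v0*exp(-k*d) = 884*exp(-0.0005*333) = 748.4 m/s

748.4 m/s


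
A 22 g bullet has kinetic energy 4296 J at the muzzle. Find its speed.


v = sqrt(2*E/m) = sqrt(2*4296/0.022) = 624.9 m/s

624.9 m/s


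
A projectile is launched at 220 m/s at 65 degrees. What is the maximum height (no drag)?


H = (v0*sin(theta))^2 / (2g) = (220*sin(65°))^2 / (2*9.81) = 2026 m

2026 m


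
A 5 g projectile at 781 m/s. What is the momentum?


p = m*v = 0.005*781 = 3.905 kg·m/s

3.905 kg·m/s


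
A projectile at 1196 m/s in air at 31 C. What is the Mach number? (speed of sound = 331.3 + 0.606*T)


a = 331.3 + 0.606*(31) = 350.086 m/s
M = v/a = 1196/350.086 = 3.416

3.416


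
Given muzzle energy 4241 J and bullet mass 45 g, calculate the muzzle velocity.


v = sqrt(2*E/m) = sqrt(2*4241/0.045) = 434.2 m/s

434.2 m/s


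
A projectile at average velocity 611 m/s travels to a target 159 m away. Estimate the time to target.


t = d/v = 159/611 = 0.2602 s

0.2602 s


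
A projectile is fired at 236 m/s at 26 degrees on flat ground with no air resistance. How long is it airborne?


T = 2*v0*sin(theta)/g = 2*236*sin(26°)/9.81 = 21.09 s

21.09 s


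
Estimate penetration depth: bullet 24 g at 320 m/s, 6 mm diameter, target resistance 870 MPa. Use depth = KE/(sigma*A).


A = pi*(d/2)^2 = pi*(6/2)^2 = 28.2743 mm^2
E = 0.5*m*v^2 = 0.5*0.024*320^2 = 1228.8 J
depth = E/(sigma*A) = 1228.8 J / (870 MPa * 28.2743 mm^2) = 1228.8/(870 * 28.2743) m = 0.0499539 m ≈ 49.95 mm

49.95 mm


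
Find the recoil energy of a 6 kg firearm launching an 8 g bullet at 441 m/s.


v_r = m_p*v_p/m_gun = 0.008*441/6 = 0.588 m/s, E_r = 0.5*m_gun*v_r^2 = 0.5*6*0.588^2 = 1.037 J

1.037 J


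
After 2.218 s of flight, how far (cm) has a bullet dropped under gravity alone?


drop = 0.5*g*t^2 = 0.5*9.81*2.218^2 = 24.1303 m ≈ 2413 cm

2413 cm


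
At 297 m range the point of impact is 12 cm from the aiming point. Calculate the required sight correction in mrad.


1 mrad subtends 1 cm per 10 m of range, so adj = error_cm / (dist_m / 10) = 12 / (297/10) = 0.404 mrad

0.404 mrad


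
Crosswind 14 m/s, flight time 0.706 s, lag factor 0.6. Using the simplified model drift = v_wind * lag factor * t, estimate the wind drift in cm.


drift = v_wind * lag * t = 14 * 0.6 * 0.706 = 5.9304 m ≈ 593 cm

593 cm


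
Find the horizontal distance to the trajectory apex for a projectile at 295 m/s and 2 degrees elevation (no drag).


R = v0^2*sin(2*theta)/g = 295^2*sin(2*2°)/9.81 = 618.813 m
apex_dist = R/2 = 618.813/2 = 309.4 m

309.4 m


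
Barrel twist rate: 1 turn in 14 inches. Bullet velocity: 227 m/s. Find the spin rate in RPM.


twist_m = 14*0.0254 = 0.3556 m
spin = v/twist = 227/0.3556 = 638.3577 rev/s
RPM = spin*60 = 638.3577*60 ≈ 38301 RPM

38301 RPM


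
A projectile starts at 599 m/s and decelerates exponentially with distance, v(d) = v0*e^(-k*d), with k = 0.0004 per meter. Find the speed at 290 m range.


v = v0*exp(-k*d) = 599*exp(-0.0004*290) = 533.4 m/s

533.4 m/s


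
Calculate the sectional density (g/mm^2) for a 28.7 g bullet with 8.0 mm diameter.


SD = m/d^2 = 28.7/8.0^2 = 0.4484 g/mm^2

0.4484 g/mm^2


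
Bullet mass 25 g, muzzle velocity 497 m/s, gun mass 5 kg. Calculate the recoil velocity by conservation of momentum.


v_recoil = m_p * v_p / m_gun = 0.025 * 497 / 5 = 2.485 m/s

2.485 m/s


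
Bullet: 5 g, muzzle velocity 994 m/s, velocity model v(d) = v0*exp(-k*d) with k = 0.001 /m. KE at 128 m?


v = v0*exp(-k*d) = 994*exp(-0.001*128) = 874.574 m/s
E = 0.5*m*v^2 = 0.5*0.005*874.574^2 = 1912 J

1912 J


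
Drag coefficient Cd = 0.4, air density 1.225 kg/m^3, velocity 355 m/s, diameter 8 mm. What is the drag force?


A = pi*(d/2)^2 = pi*(8/2000)^2 = 5.02655e-05 m^2
Fd = 0.5*Cd*rho*A*v^2 = 0.5*0.4*1.225*5.02655e-05*355^2 = 1.552 N

1.552 N


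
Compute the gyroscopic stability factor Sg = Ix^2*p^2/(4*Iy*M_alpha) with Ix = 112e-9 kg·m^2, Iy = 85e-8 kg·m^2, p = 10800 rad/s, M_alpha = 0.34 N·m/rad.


Sg = Ix^2 * p^2 / (4 * Iy * M_alpha) = (112e-9)^2 * 10800^2 / (4 * 85e-8 * 0.34) = 1.266

1.266


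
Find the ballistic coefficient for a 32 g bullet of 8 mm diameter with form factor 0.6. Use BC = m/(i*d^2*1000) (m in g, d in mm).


BC = m/(i*d^2*1000) = 32/(0.6 * 8^2 * 1000) = 0.0008333

0.0008333


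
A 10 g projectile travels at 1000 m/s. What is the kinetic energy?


E = 0.5*m*v^2 = 0.5*0.01*1000^2 = 5000 J

5000 J


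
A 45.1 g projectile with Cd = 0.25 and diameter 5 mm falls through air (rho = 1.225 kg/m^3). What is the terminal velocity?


A = pi*(d/2)^2 = pi*(5/2000)^2 = 1.96350e-05 m^2
vt = sqrt(2mg/(Cd*rho*A)) = sqrt(2*0.0451*9.81/(0.25 * 1.225 * 1.96350e-05)) = 383.6 m/s

383.6 m/s


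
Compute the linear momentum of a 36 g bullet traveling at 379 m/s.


p = m*v = 0.036*379 = 13.64 kg·m/s

13.64 kg·m/s


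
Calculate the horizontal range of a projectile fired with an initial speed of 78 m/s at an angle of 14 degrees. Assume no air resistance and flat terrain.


R = v0^2 * sin(2*theta) / g = 78^2 * sin(2*14°) / 9.81 = 291.2 m

291.2 m


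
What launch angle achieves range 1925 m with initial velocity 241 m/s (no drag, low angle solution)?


sin(2*theta) = R*g/v0^2 = 1925*9.81/241^2 = 0.325136, theta = arcsin(0.325136)/2 = 9.487°

9.487 degrees


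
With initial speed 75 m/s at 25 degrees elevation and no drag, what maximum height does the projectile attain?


H = (v0*sin(theta))^2 / (2g) = (75*sin(25°))^2 / (2*9.81) = 51.21 m

51.21 m


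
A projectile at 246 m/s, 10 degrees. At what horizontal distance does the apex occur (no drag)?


R = v0^2*sin(2*theta)/g = 246^2*sin(2*10°)/9.81 = 2109.86 m
apex_dist = R/2 = 2109.86/2 = 1055 m

1055 m


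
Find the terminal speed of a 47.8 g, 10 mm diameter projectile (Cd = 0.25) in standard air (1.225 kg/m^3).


A = pi*(d/2)^2 = pi*(10/2000)^2 = 7.85398e-05 m^2
vt = sqrt(2mg/(Cd*rho*A)) = sqrt(2*0.0478*9.81/(0.25 * 1.225 * 7.85398e-05)) = 197.5 m/s

197.5 m/s


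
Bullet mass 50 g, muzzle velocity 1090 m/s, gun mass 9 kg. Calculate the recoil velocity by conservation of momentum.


v_recoil = m_p * v_p / m_gun = 0.05 * 1090 / 9 = 6.056 m/s

6.056 m/s


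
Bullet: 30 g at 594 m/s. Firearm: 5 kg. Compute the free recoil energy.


v_r = m_p*v_p/m_gun = 0.03*594/5 = 3.564 m/s, E_r = 0.5*m_gun*v_r^2 = 0.5*5*3.564^2 = 31.76 J

31.76 J


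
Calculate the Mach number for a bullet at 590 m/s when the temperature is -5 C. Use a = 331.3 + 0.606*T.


a = 331.3 + 0.606*(-5) = 328.27 m/s
M = v/a = 590/328.27 = 1.797

1.797


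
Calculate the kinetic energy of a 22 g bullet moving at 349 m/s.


E = 0.5*m*v^2 = 0.5*0.022*349^2 = 1340 J

1340 J


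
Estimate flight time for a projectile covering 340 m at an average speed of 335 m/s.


t = d/v = 340/335 = 1.015 s

1.015 s


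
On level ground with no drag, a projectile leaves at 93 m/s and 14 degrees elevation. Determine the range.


R = v0^2 * sin(2*theta) / g = 93^2 * sin(2*14°) / 9.81 = 413.9 m

413.9 m


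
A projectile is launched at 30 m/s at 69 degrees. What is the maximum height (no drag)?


H = (v0*sin(theta))^2 / (2g) = (30*sin(69°))^2 / (2*9.81) = 39.98 m

39.98 m


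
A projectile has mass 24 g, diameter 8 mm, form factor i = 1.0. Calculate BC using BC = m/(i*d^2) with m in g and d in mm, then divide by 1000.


BC = m/(i*d^2*1000) = 24/(1.0 * 8^2 * 1000) = 0.000375

0.000375


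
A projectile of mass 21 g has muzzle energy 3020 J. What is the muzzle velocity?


v = sqrt(2*E/m) = sqrt(2*3020/0.021) = 536.3 m/s

536.3 m/s


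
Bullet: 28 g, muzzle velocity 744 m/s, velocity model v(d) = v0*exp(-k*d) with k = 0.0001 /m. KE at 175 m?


v = v0*exp(-k*d) = 744*exp(-0.0001*175) = 731.093 m/s
E = 0.5*m*v^2 = 0.5*0.028*731.093^2 = 7483 J

7483 J


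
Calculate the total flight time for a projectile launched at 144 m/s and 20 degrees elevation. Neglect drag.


T = 2*v0*sin(theta)/g = 2*144*sin(20°)/9.81 = 10.04 s

10.04 s
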